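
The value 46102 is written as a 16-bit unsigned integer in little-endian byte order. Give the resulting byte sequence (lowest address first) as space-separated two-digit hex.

16 B4

46102 in hexadecimal, padded to 16 bits, is 0xB416.
Split into bytes (most-significant first): B4 16.
Little-endian: lowest address holds the least-significant byte.
So at ascending addresses the bytes are 16 B4.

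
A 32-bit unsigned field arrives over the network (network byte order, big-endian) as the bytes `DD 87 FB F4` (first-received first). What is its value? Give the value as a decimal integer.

In big-endian order the high byte comes first in memory.
The bytes are already most-significant first: 0xDD87FBF4.
0xDD87FBF4 = 3716676596.

3716676596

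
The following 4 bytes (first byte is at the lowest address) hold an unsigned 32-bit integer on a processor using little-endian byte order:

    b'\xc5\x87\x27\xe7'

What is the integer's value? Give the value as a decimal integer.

3878127557

In little-endian order the low byte comes first in memory.
Reassemble most-significant byte first: E7 27 87 C5 → 0xE72787C5.
0xE72787C5 = 3878127557.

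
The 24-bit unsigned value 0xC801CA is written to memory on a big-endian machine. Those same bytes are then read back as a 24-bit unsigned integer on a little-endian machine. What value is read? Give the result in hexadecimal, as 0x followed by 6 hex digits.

0xCA01C8

Stored big-endian, the bytes at ascending addresses are C8 01 CA.
Read back as little-endian, the first byte is least significant, giving 0xCA01C8.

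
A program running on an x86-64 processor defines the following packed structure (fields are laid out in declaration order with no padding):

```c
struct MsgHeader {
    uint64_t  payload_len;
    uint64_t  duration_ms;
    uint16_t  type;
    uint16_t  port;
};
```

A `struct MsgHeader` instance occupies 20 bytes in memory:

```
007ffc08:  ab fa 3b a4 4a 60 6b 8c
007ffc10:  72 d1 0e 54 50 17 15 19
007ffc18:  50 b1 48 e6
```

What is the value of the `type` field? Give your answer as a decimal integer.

45392

`type` follows `payload_len` (8 B), `duration_ms` (8 B), so it starts at offset 8 + 8 = 16 and occupies 2 bytes.
Bytes at offsets 16..17: 50 B1.
In little-endian order the low byte comes first in memory.
Reassemble most-significant byte first: B1 50 → 0xB150.
0xB150 = 45392.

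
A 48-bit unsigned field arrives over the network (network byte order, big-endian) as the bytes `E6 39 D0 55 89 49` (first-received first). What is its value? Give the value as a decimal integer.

253135982790985

Big-endian: lowest address holds the most-significant byte.
The bytes are already most-significant first: 0xE639D0558949.
0xE639D0558949 = 253135982790985.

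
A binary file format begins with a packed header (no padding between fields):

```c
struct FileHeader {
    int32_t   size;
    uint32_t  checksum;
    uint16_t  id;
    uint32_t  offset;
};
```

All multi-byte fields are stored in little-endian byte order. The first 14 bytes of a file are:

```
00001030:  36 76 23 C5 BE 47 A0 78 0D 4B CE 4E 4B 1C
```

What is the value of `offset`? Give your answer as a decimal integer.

474697422

`offset` follows `size` (4 B), `checksum` (4 B), `id` (2 B), so it starts at offset 4 + 4 + 2 = 10 and occupies 4 bytes.
Bytes at offsets 10..13: CE 4E 4B 1C.
Little-endian: lowest address holds the least-significant byte.
Reassemble most-significant byte first: 1C 4B 4E CE → 0x1C4B4ECE.
0x1C4B4ECE = 474697422.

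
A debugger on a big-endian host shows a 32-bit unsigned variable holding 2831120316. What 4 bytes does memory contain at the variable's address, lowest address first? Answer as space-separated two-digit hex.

A8 BF 77 BC

2831120316 in hexadecimal, padded to 32 bits, is 0xA8BF77BC.
Split into bytes (most-significant first): A8 BF 77 BC.
Big-endian: lowest address holds the most-significant byte.
So the memory order matches the most-significant-first order: A8 BF 77 BC.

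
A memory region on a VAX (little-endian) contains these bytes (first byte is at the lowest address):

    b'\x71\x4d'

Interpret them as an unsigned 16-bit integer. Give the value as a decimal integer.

In little-endian order the low byte comes first in memory.
Reassemble most-significant byte first: 4D 71 → 0x4D71.
0x4D71 = 19825.

19825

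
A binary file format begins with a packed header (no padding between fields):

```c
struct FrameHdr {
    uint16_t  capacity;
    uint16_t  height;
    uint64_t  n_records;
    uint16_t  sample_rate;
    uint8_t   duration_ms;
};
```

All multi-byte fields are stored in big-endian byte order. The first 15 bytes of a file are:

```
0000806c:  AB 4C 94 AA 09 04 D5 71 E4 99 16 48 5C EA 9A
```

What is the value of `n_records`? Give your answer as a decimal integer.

`n_records` follows `capacity` (2 B), `height` (2 B), so it starts at offset 2 + 2 = 4 and occupies 8 bytes.
Bytes at offsets 4..11: 09 04 D5 71 E4 99 16 48.
Big-endian: lowest address holds the most-significant byte.
The bytes are already most-significant first: 0x0904D571E4991648.
0x0904D571E4991648 = 649878931391452744.

649878931391452744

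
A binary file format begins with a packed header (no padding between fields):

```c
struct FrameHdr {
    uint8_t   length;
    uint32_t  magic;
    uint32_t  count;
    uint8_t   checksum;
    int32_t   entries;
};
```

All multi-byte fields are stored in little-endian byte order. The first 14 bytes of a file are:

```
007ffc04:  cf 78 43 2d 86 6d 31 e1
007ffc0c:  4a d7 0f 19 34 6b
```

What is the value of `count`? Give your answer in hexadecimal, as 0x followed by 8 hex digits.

0x4AE1316D

`count` follows `length` (1 B), `magic` (4 B), so it starts at offset 1 + 4 = 5 and occupies 4 bytes.
Bytes at offsets 5..8: 6D 31 E1 4A.
Little-endian stores the least-significant byte at the lowest address.
Reassemble most-significant byte first: 4A E1 31 6D → 0x4AE1316D.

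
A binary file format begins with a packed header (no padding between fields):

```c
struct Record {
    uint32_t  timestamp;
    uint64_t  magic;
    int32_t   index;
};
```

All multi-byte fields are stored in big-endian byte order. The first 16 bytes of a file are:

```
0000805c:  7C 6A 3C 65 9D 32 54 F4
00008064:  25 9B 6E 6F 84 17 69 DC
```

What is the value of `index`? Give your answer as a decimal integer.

-2078840356

`index` follows `timestamp` (4 B), `magic` (8 B), so it starts at offset 4 + 8 = 12 and occupies 4 bytes.
Bytes at offsets 12..15: 84 17 69 DC.
In big-endian order the high byte comes first in memory.
The bytes are already most-significant first: 0x841769DC.
Top bit is set, so as a signed 32-bit value this is 0x841769DC − 2^32 = -2078840356.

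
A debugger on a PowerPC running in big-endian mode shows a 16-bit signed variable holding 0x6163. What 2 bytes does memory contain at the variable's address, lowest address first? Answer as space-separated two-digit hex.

Split into bytes (most-significant first): 61 63.
In big-endian order the high byte comes first in memory.
So the memory order matches the most-significant-first order: 61 63.

61 63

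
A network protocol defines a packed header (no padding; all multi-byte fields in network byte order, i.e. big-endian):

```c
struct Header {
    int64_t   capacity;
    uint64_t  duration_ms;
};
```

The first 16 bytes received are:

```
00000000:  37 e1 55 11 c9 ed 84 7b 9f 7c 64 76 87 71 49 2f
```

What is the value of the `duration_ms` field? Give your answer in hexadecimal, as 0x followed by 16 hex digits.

`duration_ms` follows `capacity` (8 bytes), so it starts at byte offset 8 and occupies 8 bytes.
Bytes at offsets 8..15: 9F 7C 64 76 87 71 49 2F.
Big-endian stores the most-significant byte at the lowest address.
The bytes are already most-significant first: 0x9F7C64768771492F.

0x9F7C64768771492F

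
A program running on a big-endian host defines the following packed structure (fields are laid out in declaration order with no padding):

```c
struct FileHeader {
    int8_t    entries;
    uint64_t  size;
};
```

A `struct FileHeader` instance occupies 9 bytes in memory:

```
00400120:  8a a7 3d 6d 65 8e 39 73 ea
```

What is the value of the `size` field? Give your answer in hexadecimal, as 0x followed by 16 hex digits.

`size` follows `entries` (1 byte), so it starts at byte offset 1 and occupies 8 bytes.
Bytes at offsets 1..8: A7 3D 6D 65 8E 39 73 EA.
Big-endian stores the most-significant byte at the lowest address.
The bytes are already most-significant first: 0xA73D6D658E3973EA.

0xA73D6D658E3973EA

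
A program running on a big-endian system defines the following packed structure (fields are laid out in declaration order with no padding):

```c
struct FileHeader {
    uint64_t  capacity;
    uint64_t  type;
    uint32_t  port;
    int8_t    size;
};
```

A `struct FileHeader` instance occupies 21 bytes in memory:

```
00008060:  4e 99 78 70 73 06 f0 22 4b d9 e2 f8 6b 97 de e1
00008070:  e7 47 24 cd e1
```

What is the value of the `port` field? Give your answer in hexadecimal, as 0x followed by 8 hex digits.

`port` follows `capacity` (8 B), `type` (8 B), so it starts at offset 8 + 8 = 16 and occupies 4 bytes.
Bytes at offsets 16..19: E7 47 24 CD.
Big-endian stores the most-significant byte at the lowest address.
The bytes are already most-significant first: 0xE74724CD.

0xE74724CD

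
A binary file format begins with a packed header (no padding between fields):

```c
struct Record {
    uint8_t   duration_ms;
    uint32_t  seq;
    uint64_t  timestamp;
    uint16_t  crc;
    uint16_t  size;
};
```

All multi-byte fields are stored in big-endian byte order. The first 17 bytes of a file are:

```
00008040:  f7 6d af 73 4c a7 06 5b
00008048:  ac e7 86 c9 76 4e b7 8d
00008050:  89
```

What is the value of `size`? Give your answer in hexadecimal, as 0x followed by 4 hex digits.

`size` follows `duration_ms` (1 B), `seq` (4 B), `timestamp` (8 B), `crc` (2 B), so it starts at offset 1 + 4 + 8 + 2 = 15 and occupies 2 bytes.
Bytes at offsets 15..16: 8D 89.
Big-endian: lowest address holds the most-significant byte.
The bytes are already most-significant first: 0x8D89.

0x8D89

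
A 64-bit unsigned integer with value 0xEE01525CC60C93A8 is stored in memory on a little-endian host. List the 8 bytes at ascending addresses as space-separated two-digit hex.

A8 93 0C C6 5C 52 01 EE

Split into bytes (most-significant first): EE 01 52 5C C6 0C 93 A8.
Little-endian: lowest address holds the least-significant byte.
So at ascending addresses the bytes are A8 93 0C C6 5C 52 01 EE.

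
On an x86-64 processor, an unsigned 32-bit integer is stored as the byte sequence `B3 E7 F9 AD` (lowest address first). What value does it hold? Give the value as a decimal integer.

2918836147

Little-endian stores the least-significant byte at the lowest address.
Reassemble most-significant byte first: AD F9 E7 B3 → 0xADF9E7B3.
0xADF9E7B3 = 2918836147.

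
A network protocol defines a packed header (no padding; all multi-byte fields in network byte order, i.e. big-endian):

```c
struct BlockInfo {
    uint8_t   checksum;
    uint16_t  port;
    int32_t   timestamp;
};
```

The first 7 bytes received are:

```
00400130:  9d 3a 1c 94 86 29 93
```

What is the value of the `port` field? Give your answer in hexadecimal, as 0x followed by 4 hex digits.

0x3A1C

`port` follows `checksum` (1 byte), so it starts at byte offset 1 and occupies 2 bytes.
Bytes at offsets 1..2: 3A 1C.
Big-endian stores the most-significant byte at the lowest address.
The bytes are already most-significant first: 0x3A1C.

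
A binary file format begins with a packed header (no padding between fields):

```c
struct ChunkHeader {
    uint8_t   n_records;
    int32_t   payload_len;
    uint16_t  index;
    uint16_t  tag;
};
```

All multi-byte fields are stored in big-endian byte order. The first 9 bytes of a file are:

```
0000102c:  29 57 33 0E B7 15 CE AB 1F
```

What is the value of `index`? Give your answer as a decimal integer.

`index` follows `n_records` (1 B), `payload_len` (4 B), so it starts at offset 1 + 4 = 5 and occupies 2 bytes.
Bytes at offsets 5..6: 15 CE.
Big-endian stores the most-significant byte at the lowest address.
The bytes are already most-significant first: 0x15CE.
0x15CE = 5582.

5582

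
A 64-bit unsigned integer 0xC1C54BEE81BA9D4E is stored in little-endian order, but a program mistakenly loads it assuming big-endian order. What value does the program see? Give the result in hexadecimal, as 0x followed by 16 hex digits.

0x4E9DBA81EE4BC5C1

Stored little-endian, the bytes at ascending addresses are 4E 9D BA 81 EE 4B C5 C1.
Read back as big-endian, the last byte is least significant, giving 0x4E9DBA81EE4BC5C1.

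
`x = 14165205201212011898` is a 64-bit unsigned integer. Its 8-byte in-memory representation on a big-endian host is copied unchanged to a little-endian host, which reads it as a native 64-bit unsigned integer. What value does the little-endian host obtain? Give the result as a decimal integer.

8860200580592407748

14165205201212011898 in 64-bit hexadecimal is 0xC494EB147CC1F57A.
Stored big-endian, the bytes at ascending addresses are C4 94 EB 14 7C C1 F5 7A.
Read back as little-endian, the first byte is least significant, giving 0x7AF5C17C14EB94C4.
0x7AF5C17C14EB94C4 = 8860200580592407748.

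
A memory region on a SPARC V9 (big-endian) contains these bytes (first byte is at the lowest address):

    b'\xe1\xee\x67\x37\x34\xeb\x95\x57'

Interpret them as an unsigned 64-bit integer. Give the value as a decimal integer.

Big-endian: lowest address holds the most-significant byte.
The bytes are already most-significant first: 0xE1EE673734EB9557.
0xE1EE673734EB9557 = 16280063189799638359.

16280063189799638359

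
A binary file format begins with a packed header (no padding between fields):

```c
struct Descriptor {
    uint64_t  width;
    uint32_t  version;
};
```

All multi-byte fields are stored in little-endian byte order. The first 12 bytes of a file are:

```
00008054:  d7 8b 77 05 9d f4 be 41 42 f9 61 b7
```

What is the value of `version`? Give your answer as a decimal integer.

`version` follows `width` (8 bytes), so it starts at byte offset 8 and occupies 4 bytes.
Bytes at offsets 8..11: 42 F9 61 B7.
Little-endian: lowest address holds the least-significant byte.
Reassemble most-significant byte first: B7 61 F9 42 → 0xB761F942.
0xB761F942 = 3076651330.

3076651330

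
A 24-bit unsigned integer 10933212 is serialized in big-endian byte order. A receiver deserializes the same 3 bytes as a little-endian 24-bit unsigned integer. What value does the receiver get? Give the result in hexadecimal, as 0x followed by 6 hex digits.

10933212 in 24-bit hexadecimal is 0xA6D3DC.
Stored big-endian, the bytes at ascending addresses are A6 D3 DC.
Read back as little-endian, the first byte is least significant, giving 0xDCD3A6.

0xDCD3A6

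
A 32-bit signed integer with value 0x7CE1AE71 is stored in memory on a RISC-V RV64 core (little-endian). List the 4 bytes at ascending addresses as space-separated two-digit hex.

Split into bytes (most-significant first): 7C E1 AE 71.
Little-endian stores the least-significant byte at the lowest address.
So at ascending addresses the bytes are 71 AE E1 7C.

71 AE E1 7C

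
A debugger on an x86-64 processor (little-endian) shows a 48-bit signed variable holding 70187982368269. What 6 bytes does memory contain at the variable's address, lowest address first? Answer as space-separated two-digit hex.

0D AE C1 E9 D5 3F

70187982368269 in hexadecimal, padded to 48 bits, is 0x3FD5E9C1AE0D.
Split into bytes (most-significant first): 3F D5 E9 C1 AE 0D.
Little-endian stores the least-significant byte at the lowest address.
So at ascending addresses the bytes are 0D AE C1 E9 D5 3F.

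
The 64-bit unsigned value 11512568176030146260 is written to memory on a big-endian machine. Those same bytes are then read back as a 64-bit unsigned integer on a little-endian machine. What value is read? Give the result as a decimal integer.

15302878078445536415

11512568176030146260 in 64-bit hexadecimal is 0x9FC4DBC288BE5ED4.
Stored big-endian, the bytes at ascending addresses are 9F C4 DB C2 88 BE 5E D4.
Read back as little-endian, the first byte is least significant, giving 0xD45EBE88C2DBC49F.
0xD45EBE88C2DBC49F = 15302878078445536415.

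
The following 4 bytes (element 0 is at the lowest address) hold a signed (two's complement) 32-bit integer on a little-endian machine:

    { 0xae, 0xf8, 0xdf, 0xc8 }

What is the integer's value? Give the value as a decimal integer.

-924845906

In little-endian order the low byte comes first in memory.
Reassemble most-significant byte first: C8 DF F8 AE → 0xC8DFF8AE.
Top bit is set, so as a signed 32-bit value this is 0xC8DFF8AE − 2^32 = -924845906.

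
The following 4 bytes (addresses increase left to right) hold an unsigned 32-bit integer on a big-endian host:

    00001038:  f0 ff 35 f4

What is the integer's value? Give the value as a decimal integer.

In big-endian order the high byte comes first in memory.
The bytes are already most-significant first: 0xF0FF35F4.
0xF0FF35F4 = 4043257332.

4043257332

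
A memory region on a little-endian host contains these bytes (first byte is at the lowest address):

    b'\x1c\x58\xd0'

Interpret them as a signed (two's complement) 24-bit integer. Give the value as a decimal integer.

Little-endian: lowest address holds the least-significant byte.
Reassemble most-significant byte first: D0 58 1C → 0xD0581C.
Top bit is set, so as a signed 24-bit value this is 0xD0581C − 2^24 = -3123172.

-3123172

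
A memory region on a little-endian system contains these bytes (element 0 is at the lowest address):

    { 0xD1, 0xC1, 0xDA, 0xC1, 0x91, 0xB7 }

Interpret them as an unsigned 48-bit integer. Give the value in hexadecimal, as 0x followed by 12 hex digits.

In little-endian order the low byte comes first in memory.
Reassemble most-significant byte first: B7 91 C1 DA C1 D1 → 0xB791C1DAC1D1.

0xB791C1DAC1D1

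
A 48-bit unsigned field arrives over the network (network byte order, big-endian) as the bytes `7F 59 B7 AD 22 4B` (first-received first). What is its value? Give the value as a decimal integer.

140023310393931

In big-endian order the high byte comes first in memory.
The bytes are already most-significant first: 0x7F59B7AD224B.
0x7F59B7AD224B = 140023310393931.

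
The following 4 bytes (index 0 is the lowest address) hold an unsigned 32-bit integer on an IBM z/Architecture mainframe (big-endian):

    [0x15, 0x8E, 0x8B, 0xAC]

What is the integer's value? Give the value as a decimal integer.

In big-endian order the high byte comes first in memory.
The bytes are already most-significant first: 0x158E8BAC.
0x158E8BAC = 361663404.

361663404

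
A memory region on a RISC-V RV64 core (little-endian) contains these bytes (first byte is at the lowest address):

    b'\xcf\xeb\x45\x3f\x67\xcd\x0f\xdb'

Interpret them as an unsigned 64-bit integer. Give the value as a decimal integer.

15785061062283750351

Little-endian: lowest address holds the least-significant byte.
Reassemble most-significant byte first: DB 0F CD 67 3F 45 EB CF → 0xDB0FCD673F45EBCF.
0xDB0FCD673F45EBCF = 15785061062283750351.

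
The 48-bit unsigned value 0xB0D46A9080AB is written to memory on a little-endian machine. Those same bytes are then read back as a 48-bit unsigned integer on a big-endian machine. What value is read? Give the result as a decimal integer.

188568667083952

Stored little-endian, the bytes at ascending addresses are AB 80 90 6A D4 B0.
Read back as big-endian, the last byte is least significant, giving 0xAB80906AD4B0.
0xAB80906AD4B0 = 188568667083952.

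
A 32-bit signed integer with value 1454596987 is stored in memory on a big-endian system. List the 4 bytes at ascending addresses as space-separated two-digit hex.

1454596987 in hexadecimal, padded to 32 bits, is 0x56B3637B.
Split into bytes (most-significant first): 56 B3 63 7B.
Big-endian: lowest address holds the most-significant byte.
So the memory order matches the most-significant-first order: 56 B3 63 7B.

56 B3 63 7B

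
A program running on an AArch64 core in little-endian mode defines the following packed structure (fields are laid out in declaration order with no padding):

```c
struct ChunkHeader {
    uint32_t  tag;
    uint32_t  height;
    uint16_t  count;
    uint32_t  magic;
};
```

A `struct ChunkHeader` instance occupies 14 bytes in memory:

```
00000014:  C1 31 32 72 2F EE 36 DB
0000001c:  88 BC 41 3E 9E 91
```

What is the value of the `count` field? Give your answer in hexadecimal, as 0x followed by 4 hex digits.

0xBC88

`count` follows `tag` (4 B), `height` (4 B), so it starts at offset 4 + 4 = 8 and occupies 2 bytes.
Bytes at offsets 8..9: 88 BC.
Little-endian: lowest address holds the least-significant byte.
Reassemble most-significant byte first: BC 88 → 0xBC88.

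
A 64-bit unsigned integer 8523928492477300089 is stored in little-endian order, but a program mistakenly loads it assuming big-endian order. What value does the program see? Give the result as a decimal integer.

8772431930555845494

8523928492477300089 in 64-bit hexadecimal is 0x764B13CD5CF0BD79.
Stored little-endian, the bytes at ascending addresses are 79 BD F0 5C CD 13 4B 76.
Read back as big-endian, the last byte is least significant, giving 0x79BDF05CCD134B76.
0x79BDF05CCD134B76 = 8772431930555845494.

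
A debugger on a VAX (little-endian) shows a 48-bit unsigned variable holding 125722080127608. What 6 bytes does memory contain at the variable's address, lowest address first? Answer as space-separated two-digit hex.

78 2A ED F3 57 72

125722080127608 in hexadecimal, padded to 48 bits, is 0x7257F3ED2A78.
Split into bytes (most-significant first): 72 57 F3 ED 2A 78.
In little-endian order the low byte comes first in memory.
So at ascending addresses the bytes are 78 2A ED F3 57 72.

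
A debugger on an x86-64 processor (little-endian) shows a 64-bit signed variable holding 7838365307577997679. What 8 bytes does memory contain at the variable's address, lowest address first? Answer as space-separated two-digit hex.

6F 99 EE C1 B7 77 C7 6C

7838365307577997679 in hexadecimal, padded to 64 bits, is 0x6CC777B7C1EE996F.
Split into bytes (most-significant first): 6C C7 77 B7 C1 EE 99 6F.
Little-endian stores the least-significant byte at the lowest address.
So at ascending addresses the bytes are 6F 99 EE C1 B7 77 C7 6C.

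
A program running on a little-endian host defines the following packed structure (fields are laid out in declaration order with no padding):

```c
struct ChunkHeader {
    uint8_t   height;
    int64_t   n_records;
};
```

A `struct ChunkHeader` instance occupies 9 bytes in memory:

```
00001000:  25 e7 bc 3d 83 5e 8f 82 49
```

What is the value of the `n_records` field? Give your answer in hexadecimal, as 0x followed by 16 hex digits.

0x49828F5E833DBCE7

`n_records` follows `height` (1 byte), so it starts at byte offset 1 and occupies 8 bytes.
Bytes at offsets 1..8: E7 BC 3D 83 5E 8F 82 49.
In little-endian order the low byte comes first in memory.
Reassemble most-significant byte first: 49 82 8F 5E 83 3D BC E7 → 0x49828F5E833DBCE7.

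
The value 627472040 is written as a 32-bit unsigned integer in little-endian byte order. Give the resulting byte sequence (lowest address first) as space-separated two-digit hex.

627472040 in hexadecimal, padded to 32 bits, is 0x256676A8.
Split into bytes (most-significant first): 25 66 76 A8.
In little-endian order the low byte comes first in memory.
So at ascending addresses the bytes are A8 76 66 25.

A8 76 66 25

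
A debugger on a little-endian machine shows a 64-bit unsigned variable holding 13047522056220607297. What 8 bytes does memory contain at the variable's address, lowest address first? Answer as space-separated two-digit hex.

13047522056220607297 in hexadecimal, padded to 64 bits, is 0xB5121C2E701A8341.
Split into bytes (most-significant first): B5 12 1C 2E 70 1A 83 41.
Little-endian: lowest address holds the least-significant byte.
So at ascending addresses the bytes are 41 83 1A 70 2E 1C 12 B5.

41 83 1A 70 2E 1C 12 B5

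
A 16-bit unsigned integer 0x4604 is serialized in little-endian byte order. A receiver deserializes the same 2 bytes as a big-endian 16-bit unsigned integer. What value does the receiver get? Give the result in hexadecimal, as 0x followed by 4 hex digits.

Stored little-endian, the bytes at ascending addresses are 04 46.
Read back as big-endian, the last byte is least significant, giving 0x0446.

0x0446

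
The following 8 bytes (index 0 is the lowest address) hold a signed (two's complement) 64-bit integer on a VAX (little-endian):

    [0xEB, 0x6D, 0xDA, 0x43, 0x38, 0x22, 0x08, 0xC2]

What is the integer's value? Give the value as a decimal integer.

Little-endian stores the least-significant byte at the lowest address.
Reassemble most-significant byte first: C2 08 22 38 43 DA 6D EB → 0xC208223843DA6DEB.
Top bit is set, so as a signed 64-bit value this is 0xC208223843DA6DEB − 2^64 = -4465281405485945365.

-4465281405485945365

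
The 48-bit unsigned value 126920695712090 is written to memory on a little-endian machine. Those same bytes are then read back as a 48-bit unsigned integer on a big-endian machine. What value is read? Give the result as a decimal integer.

126920695712090 in 48-bit hexadecimal is 0x736F06FB895A.
Stored little-endian, the bytes at ascending addresses are 5A 89 FB 06 6F 73.
Read back as big-endian, the last byte is least significant, giving 0x5A89FB066F73.
0x5A89FB066F73 = 99548668522355.

99548668522355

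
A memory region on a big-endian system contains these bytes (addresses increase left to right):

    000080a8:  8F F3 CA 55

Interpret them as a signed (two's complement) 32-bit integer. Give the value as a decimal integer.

-1879848363

Big-endian stores the most-significant byte at the lowest address.
The bytes are already most-significant first: 0x8FF3CA55.
Top bit is set, so as a signed 32-bit value this is 0x8FF3CA55 − 2^32 = -1879848363.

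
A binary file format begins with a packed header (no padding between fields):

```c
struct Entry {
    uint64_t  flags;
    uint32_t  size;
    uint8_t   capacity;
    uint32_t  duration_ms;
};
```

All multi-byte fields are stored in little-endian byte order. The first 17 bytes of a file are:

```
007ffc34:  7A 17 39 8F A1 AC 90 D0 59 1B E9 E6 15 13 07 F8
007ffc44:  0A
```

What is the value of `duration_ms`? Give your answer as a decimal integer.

`duration_ms` follows `flags` (8 B), `size` (4 B), `capacity` (1 B), so it starts at offset 8 + 4 + 1 = 13 and occupies 4 bytes.
Bytes at offsets 13..16: 13 07 F8 0A.
In little-endian order the low byte comes first in memory.
Reassemble most-significant byte first: 0A F8 07 13 → 0x0AF80713.
0x0AF80713 = 184026899.

184026899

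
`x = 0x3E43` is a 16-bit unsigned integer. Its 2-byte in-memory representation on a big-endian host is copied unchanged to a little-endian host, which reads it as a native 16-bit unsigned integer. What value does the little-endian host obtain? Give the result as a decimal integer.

Stored big-endian, the bytes at ascending addresses are 3E 43.
Read back as little-endian, the first byte is least significant, giving 0x433E.
0x433E = 17214.

17214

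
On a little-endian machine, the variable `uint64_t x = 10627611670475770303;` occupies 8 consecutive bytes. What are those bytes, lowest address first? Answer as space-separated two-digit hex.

BF 09 81 BD 81 DC 7C 93

10627611670475770303 in hexadecimal, padded to 64 bits, is 0x937CDC81BD8109BF.
Split into bytes (most-significant first): 93 7C DC 81 BD 81 09 BF.
Little-endian stores the least-significant byte at the lowest address.
So at ascending addresses the bytes are BF 09 81 BD 81 DC 7C 93.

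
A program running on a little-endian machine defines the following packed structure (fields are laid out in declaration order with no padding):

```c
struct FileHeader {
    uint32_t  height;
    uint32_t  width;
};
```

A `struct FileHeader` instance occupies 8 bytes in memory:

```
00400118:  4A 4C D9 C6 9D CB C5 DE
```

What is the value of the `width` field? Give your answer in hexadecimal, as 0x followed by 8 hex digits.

0xDEC5CB9D

`width` follows `height` (4 bytes), so it starts at byte offset 4 and occupies 4 bytes.
Bytes at offsets 4..7: 9D CB C5 DE.
Little-endian: lowest address holds the least-significant byte.
Reassemble most-significant byte first: DE C5 CB 9D → 0xDEC5CB9D.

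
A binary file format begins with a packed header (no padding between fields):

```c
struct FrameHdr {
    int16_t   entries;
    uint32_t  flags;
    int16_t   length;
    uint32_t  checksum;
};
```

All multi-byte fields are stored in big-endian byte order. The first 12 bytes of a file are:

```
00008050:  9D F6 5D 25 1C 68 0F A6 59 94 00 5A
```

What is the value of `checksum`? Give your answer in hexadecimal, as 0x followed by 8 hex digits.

`checksum` follows `entries` (2 B), `flags` (4 B), `length` (2 B), so it starts at offset 2 + 4 + 2 = 8 and occupies 4 bytes.
Bytes at offsets 8..11: 59 94 00 5A.
In big-endian order the high byte comes first in memory.
The bytes are already most-significant first: 0x5994005A.

0x5994005A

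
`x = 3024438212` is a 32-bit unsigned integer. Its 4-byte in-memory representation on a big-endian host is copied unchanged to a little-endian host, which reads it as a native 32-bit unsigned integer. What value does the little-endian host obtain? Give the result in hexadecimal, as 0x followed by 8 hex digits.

3024438212 in 32-bit hexadecimal is 0xB44543C4.
Stored big-endian, the bytes at ascending addresses are B4 45 43 C4.
Read back as little-endian, the first byte is least significant, giving 0xC44345B4.

0xC44345B4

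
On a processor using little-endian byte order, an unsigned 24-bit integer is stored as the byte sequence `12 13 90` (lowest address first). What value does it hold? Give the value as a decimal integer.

9442066

In little-endian order the low byte comes first in memory.
Reassemble most-significant byte first: 90 13 12 → 0x901312.
0x901312 = 9442066.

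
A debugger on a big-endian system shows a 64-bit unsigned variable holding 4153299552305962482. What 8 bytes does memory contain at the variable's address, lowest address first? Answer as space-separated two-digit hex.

39 A3 7B F0 0C FC 5D F2

4153299552305962482 in hexadecimal, padded to 64 bits, is 0x39A37BF00CFC5DF2.
Split into bytes (most-significant first): 39 A3 7B F0 0C FC 5D F2.
Big-endian: lowest address holds the most-significant byte.
So the memory order matches the most-significant-first order: 39 A3 7B F0 0C FC 5D F2.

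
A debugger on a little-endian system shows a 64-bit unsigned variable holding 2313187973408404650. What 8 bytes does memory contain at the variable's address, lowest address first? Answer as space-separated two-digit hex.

2313187973408404650 in hexadecimal, padded to 64 bits, is 0x201A1834BDB6B4AA.
Split into bytes (most-significant first): 20 1A 18 34 BD B6 B4 AA.
In little-endian order the low byte comes first in memory.
So at ascending addresses the bytes are AA B4 B6 BD 34 18 1A 20.

AA B4 B6 BD 34 18 1A 20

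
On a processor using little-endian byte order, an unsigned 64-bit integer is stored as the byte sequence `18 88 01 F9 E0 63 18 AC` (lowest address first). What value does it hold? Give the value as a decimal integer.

Little-endian stores the least-significant byte at the lowest address.
Reassemble most-significant byte first: AC 18 63 E0 F9 01 88 18 → 0xAC1863E0F9018818.
0xAC1863E0F9018818 = 12400771391866112024.

12400771391866112024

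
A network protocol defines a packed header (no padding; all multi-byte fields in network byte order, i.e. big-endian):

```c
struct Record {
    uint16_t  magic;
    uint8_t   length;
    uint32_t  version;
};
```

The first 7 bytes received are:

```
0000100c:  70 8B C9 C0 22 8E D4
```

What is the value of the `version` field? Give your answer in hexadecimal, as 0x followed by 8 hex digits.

`version` follows `magic` (2 B), `length` (1 B), so it starts at offset 2 + 1 = 3 and occupies 4 bytes.
Bytes at offsets 3..6: C0 22 8E D4.
Big-endian stores the most-significant byte at the lowest address.
The bytes are already most-significant first: 0xC0228ED4.

0xC0228ED4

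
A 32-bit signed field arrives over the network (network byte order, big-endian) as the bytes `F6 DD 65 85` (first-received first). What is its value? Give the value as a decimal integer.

In big-endian order the high byte comes first in memory.
The bytes are already most-significant first: 0xF6DD6585.
Top bit is set, so as a signed 32-bit value this is 0xF6DD6585 − 2^32 = -153262715.

-153262715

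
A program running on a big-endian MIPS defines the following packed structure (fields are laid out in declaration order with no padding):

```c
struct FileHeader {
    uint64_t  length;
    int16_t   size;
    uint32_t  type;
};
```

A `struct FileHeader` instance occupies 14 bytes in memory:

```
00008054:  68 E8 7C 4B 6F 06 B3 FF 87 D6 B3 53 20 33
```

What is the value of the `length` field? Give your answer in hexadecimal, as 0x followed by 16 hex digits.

`length` is the first field, at byte offset 0, occupying 8 bytes.
Bytes at offsets 0..7: 68 E8 7C 4B 6F 06 B3 FF.
Big-endian stores the most-significant byte at the lowest address.
The bytes are already most-significant first: 0x68E87C4B6F06B3FF.

0x68E87C4B6F06B3FF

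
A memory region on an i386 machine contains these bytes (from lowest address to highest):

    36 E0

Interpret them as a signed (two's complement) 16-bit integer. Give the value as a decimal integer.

Little-endian: lowest address holds the least-significant byte.
Reassemble most-significant byte first: E0 36 → 0xE036.
Top bit is set, so as a signed 16-bit value this is 0xE036 − 2^16 = -8138.

-8138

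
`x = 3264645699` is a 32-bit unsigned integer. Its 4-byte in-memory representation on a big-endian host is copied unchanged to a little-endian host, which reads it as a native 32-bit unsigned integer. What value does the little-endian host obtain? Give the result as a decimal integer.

3264645699 in 32-bit hexadecimal is 0xC2968A43.
Stored big-endian, the bytes at ascending addresses are C2 96 8A 43.
Read back as little-endian, the first byte is least significant, giving 0x438A96C2.
0x438A96C2 = 1133156034.

1133156034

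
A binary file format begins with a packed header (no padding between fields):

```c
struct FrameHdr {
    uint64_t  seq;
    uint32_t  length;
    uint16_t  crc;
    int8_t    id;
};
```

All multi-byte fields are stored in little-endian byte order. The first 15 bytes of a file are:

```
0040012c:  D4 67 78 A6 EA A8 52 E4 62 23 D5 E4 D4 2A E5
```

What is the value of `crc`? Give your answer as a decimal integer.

`crc` follows `seq` (8 B), `length` (4 B), so it starts at offset 8 + 4 = 12 and occupies 2 bytes.
Bytes at offsets 12..13: D4 2A.
Little-endian stores the least-significant byte at the lowest address.
Reassemble most-significant byte first: 2A D4 → 0x2AD4.
0x2AD4 = 10964.

10964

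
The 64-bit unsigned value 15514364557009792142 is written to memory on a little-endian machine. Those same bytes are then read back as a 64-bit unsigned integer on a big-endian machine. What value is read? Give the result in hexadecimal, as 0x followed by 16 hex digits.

0x8EAC7AB05D184ED7

15514364557009792142 in 64-bit hexadecimal is 0xD74E185DB07AAC8E.
Stored little-endian, the bytes at ascending addresses are 8E AC 7A B0 5D 18 4E D7.
Read back as big-endian, the last byte is least significant, giving 0x8EAC7AB05D184ED7.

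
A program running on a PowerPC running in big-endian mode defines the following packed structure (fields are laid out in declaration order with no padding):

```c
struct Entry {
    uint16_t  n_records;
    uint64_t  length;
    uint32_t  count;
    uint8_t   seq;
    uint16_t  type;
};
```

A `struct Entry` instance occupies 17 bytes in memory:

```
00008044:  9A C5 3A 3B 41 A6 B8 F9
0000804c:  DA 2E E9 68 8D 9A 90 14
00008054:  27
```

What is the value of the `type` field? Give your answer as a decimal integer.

5159

`type` follows `n_records` (2 B), `length` (8 B), `count` (4 B), `seq` (1 B), so it starts at offset 2 + 8 + 4 + 1 = 15 and occupies 2 bytes.
Bytes at offsets 15..16: 14 27.
Big-endian: lowest address holds the most-significant byte.
The bytes are already most-significant first: 0x1427.
0x1427 = 5159.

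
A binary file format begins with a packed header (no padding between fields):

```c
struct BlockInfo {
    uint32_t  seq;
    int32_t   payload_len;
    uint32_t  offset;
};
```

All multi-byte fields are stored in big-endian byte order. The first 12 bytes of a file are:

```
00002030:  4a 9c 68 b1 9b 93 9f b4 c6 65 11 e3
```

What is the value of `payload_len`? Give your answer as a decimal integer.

`payload_len` follows `seq` (4 bytes), so it starts at byte offset 4 and occupies 4 bytes.
Bytes at offsets 4..7: 9B 93 9F B4.
Big-endian: lowest address holds the most-significant byte.
The bytes are already most-significant first: 0x9B939FB4.
Top bit is set, so as a signed 32-bit value this is 0x9B939FB4 − 2^32 = -1684824140.

-1684824140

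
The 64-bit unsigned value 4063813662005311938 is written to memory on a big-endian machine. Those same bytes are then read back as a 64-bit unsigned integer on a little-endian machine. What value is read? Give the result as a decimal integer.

4063813662005311938 in 64-bit hexadecimal is 0x386590FE9D34B9C2.
Stored big-endian, the bytes at ascending addresses are 38 65 90 FE 9D 34 B9 C2.
Read back as little-endian, the first byte is least significant, giving 0xC2B9349DFE906538.
0xC2B9349DFE906538 = 14031303967234876728.

14031303967234876728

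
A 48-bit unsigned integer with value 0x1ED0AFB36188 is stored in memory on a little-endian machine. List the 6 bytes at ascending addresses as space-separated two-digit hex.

88 61 B3 AF D0 1E

Split into bytes (most-significant first): 1E D0 AF B3 61 88.
In little-endian order the low byte comes first in memory.
So at ascending addresses the bytes are 88 61 B3 AF D0 1E.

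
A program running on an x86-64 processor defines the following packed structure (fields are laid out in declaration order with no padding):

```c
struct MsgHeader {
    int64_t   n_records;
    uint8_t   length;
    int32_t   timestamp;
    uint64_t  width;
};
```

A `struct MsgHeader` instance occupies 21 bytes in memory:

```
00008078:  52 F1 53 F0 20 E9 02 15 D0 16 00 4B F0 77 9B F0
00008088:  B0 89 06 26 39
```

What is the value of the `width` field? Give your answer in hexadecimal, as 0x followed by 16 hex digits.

0x39260689B0F09B77

`width` follows `n_records` (8 B), `length` (1 B), `timestamp` (4 B), so it starts at offset 8 + 1 + 4 = 13 and occupies 8 bytes.
Bytes at offsets 13..20: 77 9B F0 B0 89 06 26 39.
Little-endian stores the least-significant byte at the lowest address.
Reassemble most-significant byte first: 39 26 06 89 B0 F0 9B 77 → 0x39260689B0F09B77.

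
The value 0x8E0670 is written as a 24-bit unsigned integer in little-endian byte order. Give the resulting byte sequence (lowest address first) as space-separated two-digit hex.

Split into bytes (most-significant first): 8E 06 70.
Little-endian: lowest address holds the least-significant byte.
So at ascending addresses the bytes are 70 06 8E.

70 06 8E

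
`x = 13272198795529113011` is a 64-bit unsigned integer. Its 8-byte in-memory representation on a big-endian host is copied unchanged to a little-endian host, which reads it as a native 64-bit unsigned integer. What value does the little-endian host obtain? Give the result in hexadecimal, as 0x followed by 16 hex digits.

13272198795529113011 in 64-bit hexadecimal is 0xB830527C43E14DB3.
Stored big-endian, the bytes at ascending addresses are B8 30 52 7C 43 E1 4D B3.
Read back as little-endian, the first byte is least significant, giving 0xB34DE1437C5230B8.

0xB34DE1437C5230B8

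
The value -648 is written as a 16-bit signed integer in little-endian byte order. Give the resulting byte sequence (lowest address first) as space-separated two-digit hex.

Two's complement of -648 in 16 bits: 648 = 0x0288; invert → 0xFD77; add 1 → 0xFD78.
Split into bytes (most-significant first): FD 78.
Little-endian: lowest address holds the least-significant byte.
So at ascending addresses the bytes are 78 FD.

78 FD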